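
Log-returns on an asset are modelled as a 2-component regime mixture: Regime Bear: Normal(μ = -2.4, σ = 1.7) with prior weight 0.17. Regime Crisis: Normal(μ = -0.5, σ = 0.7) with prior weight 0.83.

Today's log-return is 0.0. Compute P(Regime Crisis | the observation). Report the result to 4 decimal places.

P(component k | x) = w_k·f_k(x) / marginal(x), where marginal(x) = Σ_j w_j·f_j(x).
Evaluate each component's likelihood at the observed value:
  p_Bear = (1/(1.7·√(2π)))·exp(−(0.0−-2.4)²/(2·1.7²)) = 0.234672·exp(-0.99654) = 0.0866302
  p_Crisis = (1/(0.7·√(2π)))·exp(−(0.0−-0.5)²/(2·0.7²)) = 0.569918·exp(-0.25510) = 0.441593
Unnormalised posteriors:
  w_Bear·p_Bear = 0.17 × 0.0866302 = 0.0147271
  w_Crisis·p_Crisis = 0.83 × 0.441593 = 0.366523
Evidence: 0.0147271 + 0.366523 = 0.38125
P(Regime Crisis | x) ≈ 0.9614

0.9614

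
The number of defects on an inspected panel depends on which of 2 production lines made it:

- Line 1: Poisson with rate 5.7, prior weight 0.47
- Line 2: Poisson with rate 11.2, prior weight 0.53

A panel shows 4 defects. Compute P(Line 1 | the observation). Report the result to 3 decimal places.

0.936

By Bayes' theorem, P(k | x) = P(Z=k) f_k(x) / Σ_j P(Z=j) f_j(x).
Component likelihoods at x = 4 defects:
  p_1 = e^(−5.7)·5.7^4/4! = 0.147167
  p_2 = e^(−11.2)·11.2^4/4! = 0.00896526
Unnormalised posteriors:
  P(Z=1)·p_1 = 0.47 × 0.147167 = 0.0691684
  P(Z=2)·p_2 = 0.53 × 0.00896526 = 0.00475159
Denominator: 0.0691684 + 0.00475159 = 0.0739199
P(Line 1 | data) ≈ 0.936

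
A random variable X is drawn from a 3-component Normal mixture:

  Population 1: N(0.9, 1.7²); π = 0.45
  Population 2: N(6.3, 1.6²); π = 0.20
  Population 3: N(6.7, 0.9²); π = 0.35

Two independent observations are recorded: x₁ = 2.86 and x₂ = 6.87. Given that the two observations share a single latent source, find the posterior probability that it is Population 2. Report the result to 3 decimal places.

By Bayes' theorem, P(k | x) = π_k f_k(x) / Σ_j π_j f_j(x).
Since both observations come from the same component, the likelihood for component k is f_k(x₁)·f_k(x₂).
  L_1 = [0.120729] × [0.0004926] = 5.94713e-05
  L_2 = [0.0247188] × [0.234008] = 0.0057844
  L_3 = [4.93881e-05] × [0.435432] = 2.15052e-05
Prior × likelihood for each component:
  π_1·L_1 = 0.45 × 5.94713e-05 = 2.67621e-05
  π_2·L_2 = 0.20 × 0.0057844 = 0.00115688
  π_3·L_3 = 0.35 × 2.15052e-05 = 7.52681e-06
Denominator: 2.67621e-05 + 0.00115688 + 7.52681e-06 = 0.00119117
P(Population 2 | data) ≈ 0.971

0.971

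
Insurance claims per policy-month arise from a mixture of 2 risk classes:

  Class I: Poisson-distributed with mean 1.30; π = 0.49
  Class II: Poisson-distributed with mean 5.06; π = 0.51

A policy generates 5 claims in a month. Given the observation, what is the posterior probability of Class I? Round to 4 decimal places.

0.0441

The responsibility of component k is π_k f_k(x) divided by Σ_j π_j f_j(x).
Evaluate each component's likelihood at the observed value:
  L_I = e^(−1.30)·1.30^5/5! = 0.00843243
  L_II = e^(−5.06)·5.06^5/5! = 0.175405
Multiply by the mixture weights:
  π_I·L_I = 0.49 × 0.00843243 = 0.00413189
  π_II·L_II = 0.51 × 0.175405 = 0.0894564
Evidence: 0.00413189 + 0.0894564 = 0.0935883
Responsibility of Class I: 0.00413189 / 0.0935883 ≈ 0.0441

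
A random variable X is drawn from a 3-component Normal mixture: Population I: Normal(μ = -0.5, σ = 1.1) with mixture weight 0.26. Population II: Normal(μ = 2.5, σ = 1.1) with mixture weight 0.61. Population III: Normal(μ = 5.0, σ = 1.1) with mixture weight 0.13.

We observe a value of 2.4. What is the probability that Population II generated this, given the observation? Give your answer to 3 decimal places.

The responsibility of component k is π_k f_k(x) divided by Σ_j π_j f_j(x).
Evaluate each component's likelihood at the observed value:
  f_I = 0.0112268
  f_II = 0.361179
  f_III = 0.0222006
Prior × likelihood for each component:
  π_I·f_I = 0.26 × 0.0112268 = 0.00291896
  π_II·f_II = 0.61 × 0.361179 = 0.220319
  π_III·f_III = 0.13 × 0.0222006 = 0.00288607
Marginal: 0.00291896 + 0.220319 + 0.00288607 = 0.226124
P(Population II | data) = 0.220319 / 0.226124 ≈ 0.974

0.974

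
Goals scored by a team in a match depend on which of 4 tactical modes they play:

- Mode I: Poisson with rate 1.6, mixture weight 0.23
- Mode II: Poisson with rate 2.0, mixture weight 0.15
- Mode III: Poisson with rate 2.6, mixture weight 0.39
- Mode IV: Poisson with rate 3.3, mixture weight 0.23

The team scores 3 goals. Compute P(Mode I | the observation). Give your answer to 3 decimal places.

The responsibility of component k is w_k f_k(x) divided by Σ_j w_j f_j(x).
Poisson probabilities:
  p_I = e^(−1.6)·1.6^3/3! = 0.137828
  p_II = e^(−2.0)·2.0^3/3! = 0.180447
  p_III = e^(−2.6)·2.6^3/3! = 0.217572
  p_IV = e^(−3.3)·3.3^3/3! = 0.220912
Unnormalised posteriors:
  w_I·p_I = 0.23 × 0.137828 = 0.0317004
  w_II·p_II = 0.15 × 0.180447 = 0.0270671
  w_III·p_III = 0.39 × 0.217572 = 0.0848531
  w_IV·p_IV = 0.23 × 0.220912 = 0.0508097
Evidence: 0.0317004 + 0.0270671 + 0.0848531 + 0.0508097 = 0.19443
So the posterior for Mode I is 0.0317004 / 0.19443 ≈ 0.163.

0.163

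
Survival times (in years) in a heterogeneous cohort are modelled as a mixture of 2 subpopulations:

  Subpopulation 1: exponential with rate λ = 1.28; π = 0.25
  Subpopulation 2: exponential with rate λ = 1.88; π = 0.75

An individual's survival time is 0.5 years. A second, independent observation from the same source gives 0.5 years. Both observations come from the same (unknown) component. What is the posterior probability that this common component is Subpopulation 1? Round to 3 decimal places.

By Bayes' theorem, P(k | x) = π_k f_k(x) / Σ_j π_j f_j(x).
Since both observations come from the same component, the likelihood for component k is f_k(x₁)·f_k(x₂).
  L_1 = [1.28·e^(−1.28·0.5) = 1.28·e^(−0.6400) = 0.674934] × [0.674934] = 0.455536
  L_2 = [1.88·e^(−1.88·0.5) = 1.88·e^(−0.9400) = 0.73438] × [0.73438] = 0.539314
Weight by the priors:
  π_1·L_1 = 0.25 × 0.455536 = 0.113884
  π_2·L_2 = 0.75 × 0.539314 = 0.404486
Normaliser: 0.113884 + 0.404486 = 0.51837
So the posterior for Subpopulation 1 is 0.113884 / 0.51837 ≈ 0.220.

0.220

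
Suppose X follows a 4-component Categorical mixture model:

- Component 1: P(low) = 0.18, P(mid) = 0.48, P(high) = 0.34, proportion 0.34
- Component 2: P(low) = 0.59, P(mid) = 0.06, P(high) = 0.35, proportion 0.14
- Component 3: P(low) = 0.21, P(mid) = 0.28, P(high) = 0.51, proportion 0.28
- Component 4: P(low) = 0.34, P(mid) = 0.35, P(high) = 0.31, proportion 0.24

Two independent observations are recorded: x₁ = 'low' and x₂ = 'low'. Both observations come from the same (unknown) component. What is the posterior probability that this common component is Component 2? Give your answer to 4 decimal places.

0.4881

Apply Bayes' rule: the posterior for each component is proportional to its prior times its likelihood at x.
Since both observations come from the same component, the likelihood for component k is f_k(x₁)·f_k(x₂).
  L_1 = [0.18] × [0.18] = 0.0324
  L_2 = [0.59] × [0.59] = 0.3481
  L_3 = [0.21] × [0.21] = 0.0441
  L_4 = [0.34] × [0.34] = 0.1156
Unnormalised posteriors:
  π_1·L_1 = 0.34 × 0.0324 = 0.011016
  π_2·L_2 = 0.14 × 0.3481 = 0.048734
  π_3·L_3 = 0.28 × 0.0441 = 0.012348
  π_4·L_4 = 0.24 × 0.1156 = 0.027744
Evidence: 0.011016 + 0.048734 + 0.012348 + 0.027744 = 0.099842
P(Component 2 | data) ≈ 0.4881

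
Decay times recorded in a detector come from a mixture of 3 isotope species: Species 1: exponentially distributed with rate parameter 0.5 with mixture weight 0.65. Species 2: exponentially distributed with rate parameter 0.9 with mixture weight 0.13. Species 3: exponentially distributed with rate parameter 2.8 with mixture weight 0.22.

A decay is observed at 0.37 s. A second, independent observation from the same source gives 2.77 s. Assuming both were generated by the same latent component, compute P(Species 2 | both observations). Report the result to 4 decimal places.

0.1548

P(component k | x) = π_k·f_k(x) / marginal(x), where marginal(x) = Σ_j π_j·f_j(x).
Since both observations come from the same component, the likelihood for component k is f_k(x₁)·f_k(x₂).
  L_1 = [0.415552] × [0.125162] = 0.0520113
  L_2 = [0.645093] × [0.0743954] = 0.047992
  L_3 = [0.99364] × [0.00119886] = 0.00119124
Weight by the priors:
  π_1·L_1 = 0.65 × 0.0520113 = 0.0338073
  π_2·L_2 = 0.13 × 0.047992 = 0.00623896
  π_3·L_3 = 0.22 × 0.00119124 = 0.000262073
Normaliser: 0.0338073 + 0.00623896 + 0.000262073 = 0.0403084
Responsibility of Species 2: 0.00623896 / 0.0403084 ≈ 0.1548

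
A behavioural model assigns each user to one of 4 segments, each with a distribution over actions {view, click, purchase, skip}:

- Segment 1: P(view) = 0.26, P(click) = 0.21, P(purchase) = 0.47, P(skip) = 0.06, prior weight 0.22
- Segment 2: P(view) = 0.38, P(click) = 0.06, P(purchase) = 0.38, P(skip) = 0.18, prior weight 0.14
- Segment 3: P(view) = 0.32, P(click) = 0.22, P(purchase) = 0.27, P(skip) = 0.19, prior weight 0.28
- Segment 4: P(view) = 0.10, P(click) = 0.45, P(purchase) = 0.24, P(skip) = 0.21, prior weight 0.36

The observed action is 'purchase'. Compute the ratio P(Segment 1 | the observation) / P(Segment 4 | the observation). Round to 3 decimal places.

Since P(k|x) ∝ π_k f_k(x), the posterior odds are π_i f_i(x) / (π_j f_j(x)).
Categorical probabilities:
  f_1 = P(purchase | comp) = 0.47
  f_2 = P(purchase | comp) = 0.38
  f_3 = P(purchase | comp) = 0.27
  f_4 = P(purchase | comp) = 0.24
0.1034 / 0.0864 ≈ 1.197

1.197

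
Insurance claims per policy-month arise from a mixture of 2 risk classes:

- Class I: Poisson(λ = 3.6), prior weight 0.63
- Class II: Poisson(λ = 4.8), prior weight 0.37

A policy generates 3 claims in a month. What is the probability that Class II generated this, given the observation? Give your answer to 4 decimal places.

By Bayes' theorem, P(k | x) = π_k f_k(x) / Σ_j π_j f_j(x).
Component likelihoods at x = 3 claims:
  f_I = 0.212469
  f_II = 0.151691
Multiply by the mixture weights:
  π_I·f_I = 0.63 × 0.212469 = 0.133856
  π_II·f_II = 0.37 × 0.151691 = 0.0561256
Sum: 0.133856 + 0.0561256 = 0.189981
P(Class II | data) ≈ 0.2954

0.2954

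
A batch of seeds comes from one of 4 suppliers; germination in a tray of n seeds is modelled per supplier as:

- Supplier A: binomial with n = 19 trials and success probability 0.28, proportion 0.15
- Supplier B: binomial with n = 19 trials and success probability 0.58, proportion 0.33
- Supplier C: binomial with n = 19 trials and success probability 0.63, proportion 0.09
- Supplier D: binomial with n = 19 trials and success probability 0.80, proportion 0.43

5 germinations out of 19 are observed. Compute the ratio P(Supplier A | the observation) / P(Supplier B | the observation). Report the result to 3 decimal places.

Posterior odds = (π_i f_i(x)) / (π_j f_j(x)); the normalising sum cancels.
Binomial probabilities:
  L_A = C(19,5)·0.28^5·0.72^14 = 11628·0.00172104·0.0100613 = 0.201349
  L_B = C(19,5)·0.58^5·0.42^14 = 11628·0.0656357·5.31484e-06 = 0.00405635
  L_C = C(19,5)·0.63^5·0.37^14 = 11628·0.0992437·9.01206e-07 = 0.00104
  L_D = C(19,5)·0.80^5·0.20^14 = 11628·0.32768·1.6384e-10 = 6.24273e-07
Odds = (0.15/0.33) × (0.201349/0.00405635) = 0.454545 × 49.6381 ≈ 22.563

22.563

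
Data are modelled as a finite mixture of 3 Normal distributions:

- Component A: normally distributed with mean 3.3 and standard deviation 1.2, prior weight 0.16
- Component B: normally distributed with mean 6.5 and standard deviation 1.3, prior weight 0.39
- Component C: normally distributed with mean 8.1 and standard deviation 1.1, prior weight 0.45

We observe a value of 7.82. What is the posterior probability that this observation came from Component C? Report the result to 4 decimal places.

Apply Bayes' rule: the posterior for each component is proportional to its prior times its likelihood at x.
Normal densities:
  p_A = 0.000275989
  p_B = 0.183268
  p_C = 0.351114
Unnormalised posteriors:
  π_A·p_A = 0.16 × 0.000275989 = 4.41583e-05
  π_B·p_B = 0.39 × 0.183268 = 0.0714745
  π_C·p_C = 0.45 × 0.351114 = 0.158001
Sum: 4.41583e-05 + 0.0714745 + 0.158001 = 0.22952
Responsibility of Component C: 0.158001 / 0.22952 ≈ 0.6884

0.6884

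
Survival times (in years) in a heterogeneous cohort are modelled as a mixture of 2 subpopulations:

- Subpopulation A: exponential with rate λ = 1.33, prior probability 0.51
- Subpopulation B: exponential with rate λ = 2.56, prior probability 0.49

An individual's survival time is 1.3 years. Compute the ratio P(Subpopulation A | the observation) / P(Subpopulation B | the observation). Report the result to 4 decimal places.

2.6756

Since P(k|x) ∝ w_k f_k(x), the posterior odds are w_i f_i(x) / (w_j f_j(x)).
Exponential densities:
  L_A = 1.33·e^(−1.33·1.3) = 1.33·e^(−1.7290) = 0.236024
  L_B = 2.56·e^(−2.56·1.3) = 2.56·e^(−3.3280) = 0.0918138
Posterior odds = (w_A·L_A) / (w_B·L_B) = (0.51·0.236024) / (0.49·0.0918138) = 0.120372 / 0.0449888 ≈ 2.6756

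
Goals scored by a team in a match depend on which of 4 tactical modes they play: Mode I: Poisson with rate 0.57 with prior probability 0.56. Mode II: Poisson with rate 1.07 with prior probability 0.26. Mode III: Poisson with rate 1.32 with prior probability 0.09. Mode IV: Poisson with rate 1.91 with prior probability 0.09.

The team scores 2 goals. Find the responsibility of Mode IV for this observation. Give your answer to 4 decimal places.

The responsibility of component k is P(Z=k) f_k(x) divided by Σ_j P(Z=j) f_j(x).
Component likelihoods at x = 2 goals:
  L_I = 0.0918696
  L_II = 0.196355
  L_III = 0.232728
  L_IV = 0.270106
Multiply by the mixture weights:
  P(Z=I)·L_I = 0.56 × 0.0918696 = 0.051447
  P(Z=II)·L_II = 0.26 × 0.196355 = 0.0510524
  P(Z=III)·L_III = 0.09 × 0.232728 = 0.0209455
  P(Z=IV)·L_IV = 0.09 × 0.270106 = 0.0243095
Denominator: 0.051447 + 0.0510524 + 0.0209455 + 0.0243095 = 0.147754
So the posterior for Mode IV is 0.0243095 / 0.147754 ≈ 0.1645.

0.1645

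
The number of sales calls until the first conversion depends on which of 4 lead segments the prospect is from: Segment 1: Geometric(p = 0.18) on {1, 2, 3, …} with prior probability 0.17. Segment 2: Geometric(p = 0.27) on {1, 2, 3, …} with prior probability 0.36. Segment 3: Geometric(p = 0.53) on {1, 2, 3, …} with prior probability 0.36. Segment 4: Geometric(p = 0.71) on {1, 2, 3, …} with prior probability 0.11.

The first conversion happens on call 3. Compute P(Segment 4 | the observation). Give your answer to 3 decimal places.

By Bayes' theorem, P(k | x) = π_k f_k(x) / Σ_j π_j f_j(x).
Evaluate each component's likelihood at the observed value:
  f_1 = 0.18·(1−0.18)^2 = 0.18·0.6724 = 0.121032
  f_2 = 0.27·(1−0.27)^2 = 0.27·0.5329 = 0.143883
  f_3 = 0.53·(1−0.53)^2 = 0.53·0.2209 = 0.117077
  f_4 = 0.71·(1−0.71)^2 = 0.71·0.0841 = 0.059711
Prior × likelihood for each component:
  π_1·f_1 = 0.17 × 0.121032 = 0.0205754
  π_2·f_2 = 0.36 × 0.143883 = 0.0517979
  π_3·f_3 = 0.36 × 0.117077 = 0.0421477
  π_4·f_4 = 0.11 × 0.059711 = 0.00656821
Normaliser: 0.0205754 + 0.0517979 + 0.0421477 + 0.00656821 = 0.121089
So the posterior for Segment 4 is 0.00656821 / 0.121089 ≈ 0.054.

0.054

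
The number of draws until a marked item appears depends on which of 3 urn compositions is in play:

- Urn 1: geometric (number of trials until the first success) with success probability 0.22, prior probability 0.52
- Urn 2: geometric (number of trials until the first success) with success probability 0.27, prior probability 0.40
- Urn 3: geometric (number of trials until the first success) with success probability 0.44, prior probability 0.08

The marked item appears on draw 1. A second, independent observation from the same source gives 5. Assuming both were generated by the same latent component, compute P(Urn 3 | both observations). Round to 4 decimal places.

By Bayes' theorem, P(k | x) = P(Z=k) f_k(x) / Σ_j P(Z=j) f_j(x).
Since both observations come from the same component, the likelihood for component k is f_k(x₁)·f_k(x₂).
  L_1 = [0.22·(1−0.22)^0 = 0.22·1 = 0.22] × [0.0814331] = 0.0179153
  L_2 = [0.27·(1−0.27)^0 = 0.27·1 = 0.27] × [0.0766753] = 0.0207023
  L_3 = [0.44·(1−0.44)^0 = 0.44·1 = 0.44] × [0.0432718] = 0.0190396
Multiply by the mixture weights:
  P(Z=1)·L_1 = 0.52 × 0.0179153 = 0.00931595
  P(Z=2)·L_2 = 0.40 × 0.0207023 = 0.00828093
  P(Z=3)·L_3 = 0.08 × 0.0190396 = 0.00152317
Evidence: 0.00931595 + 0.00828093 + 0.00152317 = 0.01912
P(Urn 3 | x) ≈ 0.0797

0.0797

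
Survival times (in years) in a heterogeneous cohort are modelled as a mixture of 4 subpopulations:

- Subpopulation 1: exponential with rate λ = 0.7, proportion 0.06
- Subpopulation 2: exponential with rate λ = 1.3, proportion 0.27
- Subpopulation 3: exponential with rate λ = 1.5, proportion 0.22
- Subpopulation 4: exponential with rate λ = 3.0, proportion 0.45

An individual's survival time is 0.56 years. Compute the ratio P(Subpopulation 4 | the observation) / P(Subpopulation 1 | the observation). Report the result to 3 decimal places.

Posterior odds = (π_i f_i(x)) / (π_j f_j(x)); the normalising sum cancels.
Exponential densities:
  p_1 = 0.7·e^(−0.7·0.56) = 0.7·e^(−0.3920) = 0.472993
  p_2 = 1.3·e^(−1.3·0.56) = 1.3·e^(−0.7280) = 0.627736
  p_3 = 1.5·e^(−1.5·0.56) = 1.5·e^(−0.8400) = 0.647566
  p_4 = 3.0·e^(−3.0·0.56) = 3.0·e^(−1.6800) = 0.559122
Odds = (0.45/0.06) × (0.559122/0.472993) = 7.5 × 1.18209 ≈ 8.866

8.866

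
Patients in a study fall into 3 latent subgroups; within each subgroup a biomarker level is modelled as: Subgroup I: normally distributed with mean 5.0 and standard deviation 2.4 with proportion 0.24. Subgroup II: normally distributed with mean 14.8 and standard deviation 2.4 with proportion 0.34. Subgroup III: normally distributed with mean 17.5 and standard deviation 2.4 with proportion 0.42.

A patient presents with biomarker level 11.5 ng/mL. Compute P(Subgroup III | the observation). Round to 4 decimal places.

0.1178

The responsibility of component k is π_k f_k(x) divided by Σ_j π_j f_j(x).
Component likelihoods at x = 11.5 ng/mL:
  L_I = 0.0042453
  L_II = 0.0645884
  L_III = 0.00730346
Weight by the priors:
  π_I·L_I = 0.24 × 0.0042453 = 0.00101887
  π_II·L_II = 0.34 × 0.0645884 = 0.0219601
  π_III·L_III = 0.42 × 0.00730346 = 0.00306745
Marginal: 0.00101887 + 0.0219601 + 0.00306745 = 0.0260464
P(Subgroup III | the observation) ≈ 0.1178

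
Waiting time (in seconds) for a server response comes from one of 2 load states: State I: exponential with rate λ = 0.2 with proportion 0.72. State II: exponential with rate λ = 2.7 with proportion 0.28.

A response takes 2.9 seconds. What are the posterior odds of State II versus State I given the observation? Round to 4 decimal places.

Posterior odds = (π_i f_i(x)) / (π_j f_j(x)); the normalising sum cancels.
Exponential densities:
  p_I = 0.11198
  p_II = 0.00107359
Odds = (0.28/0.72) × (0.00107359/0.11198) = 0.388889 × 0.00958735 ≈ 0.0037

0.0037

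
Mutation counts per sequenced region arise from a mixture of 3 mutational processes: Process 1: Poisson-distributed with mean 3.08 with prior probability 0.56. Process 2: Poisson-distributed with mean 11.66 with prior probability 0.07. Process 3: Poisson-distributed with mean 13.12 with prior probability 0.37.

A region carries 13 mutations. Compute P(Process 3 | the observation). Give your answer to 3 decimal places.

0.850

Apply Bayes' rule: the posterior for each component is proportional to its prior times its likelihood at x.
Component likelihoods at x = 13 mutations:
  p_1 = e^(−3.08)·3.08^13/13! = 1.65673e-05
  p_2 = e^(−11.66)·11.66^13/13! = 0.102077
  p_3 = e^(−13.12)·13.12^13/13! = 0.109879
Weight by the priors:
  π_1·p_1 = 0.56 × 1.65673e-05 = 9.27769e-06
  π_2·p_2 = 0.07 × 0.102077 = 0.00714538
  π_3·p_3 = 0.37 × 0.109879 = 0.0406553
Normaliser: 9.27769e-06 + 0.00714538 + 0.0406553 = 0.04781
P(Process 3 | 13 mutations) ≈ 0.850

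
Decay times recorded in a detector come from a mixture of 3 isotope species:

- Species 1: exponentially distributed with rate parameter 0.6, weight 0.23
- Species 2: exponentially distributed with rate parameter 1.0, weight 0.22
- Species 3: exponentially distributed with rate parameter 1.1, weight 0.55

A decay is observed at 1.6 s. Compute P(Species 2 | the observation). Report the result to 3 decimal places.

0.221

The responsibility of component k is w_k f_k(x) divided by Σ_j w_j f_j(x).
Exponential densities:
  f_1 = 0.229736
  f_2 = 0.201897
  f_3 = 0.189249
Weight by the priors:
  w_1·f_1 = 0.23 × 0.229736 = 0.0528392
  w_2·f_2 = 0.22 × 0.201897 = 0.0444172
  w_3·f_3 = 0.55 × 0.189249 = 0.104087
Evidence: 0.0528392 + 0.0444172 + 0.104087 = 0.201344
So the posterior for Species 2 is 0.0444172 / 0.201344 ≈ 0.221.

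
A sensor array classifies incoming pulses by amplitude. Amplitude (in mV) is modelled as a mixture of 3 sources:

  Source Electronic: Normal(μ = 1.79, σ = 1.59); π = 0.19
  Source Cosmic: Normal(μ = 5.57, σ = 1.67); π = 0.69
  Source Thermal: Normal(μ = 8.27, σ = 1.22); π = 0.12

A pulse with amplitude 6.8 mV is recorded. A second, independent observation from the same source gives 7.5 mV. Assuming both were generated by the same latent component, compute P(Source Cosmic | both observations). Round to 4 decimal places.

0.7516

P(component k | x) = w_k·f_k(x) / marginal(x), where marginal(x) = Σ_j w_j·f_j(x).
Since both observations come from the same component, the likelihood for component k is f_k(x₁)·f_k(x₂).
  p_Electronic = [0.00175218] × [0.000397223] = 6.96006e-07
  p_Cosmic = [0.182137] × [0.122509] = 0.0223134
  p_Thermal = [0.15823] × [0.267948] = 0.0423975
Multiply by the mixture weights:
  w_Electronic·p_Electronic = 0.19 × 6.96006e-07 = 1.32241e-07
  w_Cosmic·p_Cosmic = 0.69 × 0.0223134 = 0.0153962
  w_Thermal·p_Thermal = 0.12 × 0.0423975 = 0.0050877
Marginal: 1.32241e-07 + 0.0153962 + 0.0050877 = 0.0204841
P(Source Cosmic | x₁, x₂) = 0.0153962 / 0.0204841 ≈ 0.7516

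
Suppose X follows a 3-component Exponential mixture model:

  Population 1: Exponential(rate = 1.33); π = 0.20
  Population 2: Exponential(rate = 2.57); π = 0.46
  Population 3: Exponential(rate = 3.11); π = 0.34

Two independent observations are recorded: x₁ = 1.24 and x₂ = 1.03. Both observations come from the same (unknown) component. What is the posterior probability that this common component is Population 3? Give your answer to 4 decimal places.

0.0974

By Bayes' theorem, P(k | x) = w_k f_k(x) / Σ_j w_j f_j(x).
Since both observations come from the same component, the likelihood for component k is f_k(x₁)·f_k(x₂).
  p_1 = [0.255631] × [0.337996] = 0.0864022
  p_2 = [0.106151] × [0.182101] = 0.0193302
  p_3 = [0.0657578] × [0.126353] = 0.00830868
Multiply by the mixture weights:
  w_1·p_1 = 0.20 × 0.0864022 = 0.0172804
  w_2·p_2 = 0.46 × 0.0193302 = 0.00889188
  w_3·p_3 = 0.34 × 0.00830868 = 0.00282495
Marginal: 0.0172804 + 0.00889188 + 0.00282495 = 0.0289973
P(Population 3 | data) = 0.00282495 / 0.0289973 ≈ 0.0974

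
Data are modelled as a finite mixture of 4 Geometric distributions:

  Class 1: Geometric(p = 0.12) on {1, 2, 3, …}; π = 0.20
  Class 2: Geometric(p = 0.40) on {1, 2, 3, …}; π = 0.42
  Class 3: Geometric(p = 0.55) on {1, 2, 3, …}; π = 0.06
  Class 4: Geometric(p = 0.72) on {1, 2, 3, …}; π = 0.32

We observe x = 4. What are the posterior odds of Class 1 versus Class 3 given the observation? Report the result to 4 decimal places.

5.4389

The posterior odds equal the prior odds times the likelihood ratio: (π_i/π_j)·(f_i(x)/f_j(x)).
Evaluate each component's likelihood at the observed value:
  p_1 = 0.0817766
  p_2 = 0.0864
  p_3 = 0.0501187
  p_4 = 0.0158054
Posterior odds = (π_1·p_1) / (π_3·p_3) = (0.20·0.0817766) / (0.06·0.0501187) = 0.0163553 / 0.00300712 ≈ 5.4389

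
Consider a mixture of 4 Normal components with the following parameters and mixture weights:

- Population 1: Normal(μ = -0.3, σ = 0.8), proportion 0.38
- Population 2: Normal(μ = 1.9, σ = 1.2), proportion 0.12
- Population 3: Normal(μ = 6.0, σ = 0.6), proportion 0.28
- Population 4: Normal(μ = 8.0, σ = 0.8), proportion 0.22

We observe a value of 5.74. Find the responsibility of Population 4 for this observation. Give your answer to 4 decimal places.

0.0118

The responsibility of component k is π_k f_k(x) divided by Σ_j π_j f_j(x).
Component likelihoods at x = 5.74:
  L_1 = (1/(0.8·√(2π)))·exp(−(5.74−-0.3)²/(2·0.8²)) = 0.498678·exp(-28.50125) = 2.08874e-13
  L_2 = (1/(1.2·√(2π)))·exp(−(5.74−1.9)²/(2·1.2²)) = 0.332452·exp(-5.12000) = 0.00198674
  L_3 = (1/(0.6·√(2π)))·exp(−(5.74−6.0)²/(2·0.6²)) = 0.664904·exp(-0.09389) = 0.605318
  L_4 = (1/(0.8·√(2π)))·exp(−(5.74−8.0)²/(2·0.8²)) = 0.498678·exp(-3.99031) = 0.00922252
Multiply by the mixture weights:
  π_1·L_1 = 0.38 × 2.08874e-13 = 7.93721e-14
  π_2·L_2 = 0.12 × 0.00198674 = 0.000238409
  π_3·L_3 = 0.28 × 0.605318 = 0.169489
  π_4·L_4 = 0.22 × 0.00922252 = 0.00202895
Sum: 7.93721e-14 + 0.000238409 + 0.169489 + 0.00202895 = 0.171756
P(Population 4 | data) = 0.00202895 / 0.171756 ≈ 0.0118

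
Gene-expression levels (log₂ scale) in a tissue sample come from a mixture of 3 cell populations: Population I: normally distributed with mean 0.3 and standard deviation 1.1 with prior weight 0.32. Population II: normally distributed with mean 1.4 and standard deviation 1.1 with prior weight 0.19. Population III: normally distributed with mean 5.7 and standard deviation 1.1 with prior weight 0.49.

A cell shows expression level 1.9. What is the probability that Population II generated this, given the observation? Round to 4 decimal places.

Posterior ∝ prior × likelihood, so P(k | x) ∝ π_k f_k(x); normalise over all components.
Normal densities:
  L_I = (1/(1.1·√(2π)))·exp(−(1.9−0.3)²/(2·1.1²)) = 0.362675·exp(-1.05785) = 0.125921
  L_II = (1/(1.1·√(2π)))·exp(−(1.9−1.4)²/(2·1.1²)) = 0.362675·exp(-0.10331) = 0.327079
  L_III = (1/(1.1·√(2π)))·exp(−(1.9−5.7)²/(2·1.1²)) = 0.362675·exp(-5.96694) = 0.000929196
Unnormalised posteriors:
  π_I·L_I = 0.32 × 0.125921 = 0.0402947
  π_II·L_II = 0.19 × 0.327079 = 0.062145
  π_III·L_III = 0.49 × 0.000929196 = 0.000455306
Evidence: 0.0402947 + 0.062145 + 0.000455306 = 0.102895
Responsibility of Population II: 0.062145 / 0.102895 ≈ 0.6040

0.6040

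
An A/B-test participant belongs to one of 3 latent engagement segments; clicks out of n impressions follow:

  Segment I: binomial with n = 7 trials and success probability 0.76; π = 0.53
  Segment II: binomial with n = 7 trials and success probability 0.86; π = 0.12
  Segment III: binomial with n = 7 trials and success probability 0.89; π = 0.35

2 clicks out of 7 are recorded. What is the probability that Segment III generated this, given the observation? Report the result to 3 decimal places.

0.018

The responsibility of component k is w_k f_k(x) divided by Σ_j w_j f_j(x).
Component likelihoods at x = 2 clicks out of 7:
  f_I = 0.00965834
  f_II = 0.000835327
  f_III = 0.000267894
Weight by the priors:
  w_I·f_I = 0.53 × 0.00965834 = 0.00511892
  w_II·f_II = 0.12 × 0.000835327 = 0.000100239
  w_III·f_III = 0.35 × 0.000267894 = 9.37628e-05
Marginal: 0.00511892 + 0.000100239 + 9.37628e-05 = 0.00531292
P(Segment III | x) = 9.37628e-05 / 0.00531292 ≈ 0.018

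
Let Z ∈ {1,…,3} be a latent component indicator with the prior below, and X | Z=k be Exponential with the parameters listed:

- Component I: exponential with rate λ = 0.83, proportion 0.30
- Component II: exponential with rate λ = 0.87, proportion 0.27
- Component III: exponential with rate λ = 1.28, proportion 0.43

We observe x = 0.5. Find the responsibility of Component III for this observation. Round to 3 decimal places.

Apply Bayes' rule: the posterior for each component is proportional to its prior times its likelihood at x.
Component likelihoods at x = 0.5:
  f_I = 0.548082
  f_II = 0.56312
  f_III = 0.674934
Prior × likelihood for each component:
  w_I·f_I = 0.30 × 0.548082 = 0.164425
  w_II·f_II = 0.27 × 0.56312 = 0.152042
  w_III·f_III = 0.43 × 0.674934 = 0.290222
Marginal: 0.164425 + 0.152042 + 0.290222 = 0.606689
P(Component III | data) = 0.290222 / 0.606689 ≈ 0.478

0.478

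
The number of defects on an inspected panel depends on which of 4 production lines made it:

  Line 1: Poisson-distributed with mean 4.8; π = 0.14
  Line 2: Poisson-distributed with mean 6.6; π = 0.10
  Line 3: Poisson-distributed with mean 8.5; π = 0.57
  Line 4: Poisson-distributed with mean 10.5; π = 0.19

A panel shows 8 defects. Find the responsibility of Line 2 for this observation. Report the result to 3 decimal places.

The responsibility of component k is π_k f_k(x) divided by Σ_j π_j f_j(x).
Evaluate each component's likelihood at the observed value:
  p_1 = e^(−4.8)·4.8^8/8! = 0.057517
  p_2 = e^(−6.6)·6.6^8/8! = 0.121475
  p_3 = e^(−8.5)·8.5^8/8! = 0.137508
  p_4 = e^(−10.5)·10.5^8/8! = 0.100902
Multiply by the mixture weights:
  π_1·p_1 = 0.14 × 0.057517 = 0.00805237
  π_2·p_2 = 0.10 × 0.121475 = 0.0121475
  π_3·p_3 = 0.57 × 0.137508 = 0.0783795
  π_4·p_4 = 0.19 × 0.100902 = 0.0191715
Normaliser: 0.00805237 + 0.0121475 + 0.0783795 + 0.0191715 = 0.117751
P(Line 2 | the observation) = 0.0121475 / 0.117751 ≈ 0.103

0.103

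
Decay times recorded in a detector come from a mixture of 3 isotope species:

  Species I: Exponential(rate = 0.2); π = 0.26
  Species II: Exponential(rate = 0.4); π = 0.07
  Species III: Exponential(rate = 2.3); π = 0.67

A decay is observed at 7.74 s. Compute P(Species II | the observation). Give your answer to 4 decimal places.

P(component k | x) = P(Z=k)·f_k(x) / marginal(x), where marginal(x) = Σ_j P(Z=j)·f_j(x).
Exponential densities:
  p_I = 0.0425346
  p_II = 0.0180919
  p_III = 4.2699e-08
Unnormalised posteriors:
  P(Z=I)·p_I = 0.26 × 0.0425346 = 0.011059
  P(Z=II)·p_II = 0.07 × 0.0180919 = 0.00126643
  P(Z=III)·p_III = 0.67 × 4.2699e-08 = 2.86083e-08
Denominator: 0.011059 + 0.00126643 + 2.86083e-08 = 0.0123255
P(Species II | x) ≈ 0.1027

0.1027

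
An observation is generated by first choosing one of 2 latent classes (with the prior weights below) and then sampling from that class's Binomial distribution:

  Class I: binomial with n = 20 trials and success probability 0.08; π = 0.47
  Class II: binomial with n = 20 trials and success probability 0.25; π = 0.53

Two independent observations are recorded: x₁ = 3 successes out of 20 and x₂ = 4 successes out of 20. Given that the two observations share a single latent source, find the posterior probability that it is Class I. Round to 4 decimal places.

0.2052

The responsibility of component k is w_k f_k(x) divided by Σ_j w_j f_j(x).
Since both observations come from the same component, the likelihood for component k is f_k(x₁)·f_k(x₂).
  p_I = [0.141439] × [0.0522708] = 0.0073931
  p_II = [0.133896] × [0.189685] = 0.0253981
Weight by the priors:
  w_I·p_I = 0.47 × 0.0073931 = 0.00347476
  w_II·p_II = 0.53 × 0.0253981 = 0.013461
Marginal: 0.00347476 + 0.013461 = 0.0169357
Responsibility of Class I: 0.00347476 / 0.0169357 ≈ 0.2052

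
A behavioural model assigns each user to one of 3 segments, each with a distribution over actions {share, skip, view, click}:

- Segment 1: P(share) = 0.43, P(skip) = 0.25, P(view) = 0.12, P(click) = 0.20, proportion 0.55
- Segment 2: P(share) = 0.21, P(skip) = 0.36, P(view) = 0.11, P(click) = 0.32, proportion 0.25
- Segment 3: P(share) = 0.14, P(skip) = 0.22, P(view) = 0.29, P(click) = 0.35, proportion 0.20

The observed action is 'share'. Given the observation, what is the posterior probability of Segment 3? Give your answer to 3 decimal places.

By Bayes' theorem, P(k | x) = P(Z=k) f_k(x) / Σ_j P(Z=j) f_j(x).
Component likelihoods at x = 'share':
  L_1 = P(share | comp) = 0.43
  L_2 = P(share | comp) = 0.21
  L_3 = P(share | comp) = 0.14
Weight by the priors:
  P(Z=1)·L_1 = 0.55 × 0.43 = 0.2365
  P(Z=2)·L_2 = 0.25 × 0.21 = 0.0525
  P(Z=3)·L_3 = 0.20 × 0.14 = 0.028
Marginal: 0.2365 + 0.0525 + 0.028 = 0.317
P(Segment 3 | the observation) = 0.028 / 0.317 ≈ 0.088

0.088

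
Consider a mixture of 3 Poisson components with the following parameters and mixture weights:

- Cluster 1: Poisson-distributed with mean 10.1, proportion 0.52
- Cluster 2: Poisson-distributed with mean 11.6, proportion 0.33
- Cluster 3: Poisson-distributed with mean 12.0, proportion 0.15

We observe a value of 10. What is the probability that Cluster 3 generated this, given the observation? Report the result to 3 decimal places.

By Bayes' theorem, P(k | x) = π_k f_k(x) / Σ_j π_j f_j(x).
Component likelihoods at x = 10:
  f_1 = 0.125048
  f_2 = 0.11143
  f_3 = 0.104837
Weight by the priors:
  π_1·f_1 = 0.52 × 0.125048 = 0.0650249
  π_2·f_2 = 0.33 × 0.11143 = 0.0367718
  π_3·f_3 = 0.15 × 0.104837 = 0.0157256
Evidence: 0.0650249 + 0.0367718 + 0.0157256 = 0.117522
Responsibility of Cluster 3: 0.0157256 / 0.117522 ≈ 0.134

0.134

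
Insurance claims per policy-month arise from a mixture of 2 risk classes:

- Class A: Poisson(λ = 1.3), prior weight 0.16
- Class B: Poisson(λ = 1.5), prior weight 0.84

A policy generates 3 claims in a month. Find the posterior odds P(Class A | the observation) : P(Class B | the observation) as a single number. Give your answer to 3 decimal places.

The posterior odds equal the prior odds times the likelihood ratio: (w_i/w_j)·(f_i(x)/f_j(x)).
Component likelihoods at x = 3 claims:
  L_A = 0.0997921
  L_B = 0.125511
0.0159667 / 0.105429 ≈ 0.151

0.151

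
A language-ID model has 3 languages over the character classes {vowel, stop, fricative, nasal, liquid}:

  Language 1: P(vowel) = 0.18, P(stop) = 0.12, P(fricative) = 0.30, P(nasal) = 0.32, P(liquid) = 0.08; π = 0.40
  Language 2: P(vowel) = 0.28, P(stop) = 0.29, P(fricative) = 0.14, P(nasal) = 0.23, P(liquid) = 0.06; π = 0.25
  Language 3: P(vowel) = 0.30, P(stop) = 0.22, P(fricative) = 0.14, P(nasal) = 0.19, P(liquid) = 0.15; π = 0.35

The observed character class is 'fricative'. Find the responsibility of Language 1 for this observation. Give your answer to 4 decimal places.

0.5882

Apply Bayes' rule: the posterior for each component is proportional to its prior times its likelihood at x.
Categorical probabilities:
  L_1 = 0.3
  L_2 = 0.14
  L_3 = 0.14
Prior × likelihood for each component:
  π_1·L_1 = 0.40 × 0.3 = 0.12
  π_2·L_2 = 0.25 × 0.14 = 0.035
  π_3·L_3 = 0.35 × 0.14 = 0.049
Sum: 0.12 + 0.035 + 0.049 = 0.204
P(Language 1 | the observation) ≈ 0.5882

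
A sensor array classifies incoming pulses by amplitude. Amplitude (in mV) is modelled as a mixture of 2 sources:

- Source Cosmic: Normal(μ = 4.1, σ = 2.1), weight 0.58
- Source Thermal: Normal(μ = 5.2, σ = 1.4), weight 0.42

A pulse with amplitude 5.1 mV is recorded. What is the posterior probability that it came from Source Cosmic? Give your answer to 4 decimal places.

0.4518

By Bayes' theorem, P(k | x) = P(Z=k) f_k(x) / Σ_j P(Z=j) f_j(x).
Normal densities:
  f_Cosmic = 0.16961
  f_Thermal = 0.284233
Multiply by the mixture weights:
  P(Z=Cosmic)·f_Cosmic = 0.58 × 0.16961 = 0.0983737
  P(Z=Thermal)·f_Thermal = 0.42 × 0.284233 = 0.119378
Normaliser: 0.0983737 + 0.119378 = 0.217751
So the posterior for Source Cosmic is 0.0983737 / 0.217751 ≈ 0.4518.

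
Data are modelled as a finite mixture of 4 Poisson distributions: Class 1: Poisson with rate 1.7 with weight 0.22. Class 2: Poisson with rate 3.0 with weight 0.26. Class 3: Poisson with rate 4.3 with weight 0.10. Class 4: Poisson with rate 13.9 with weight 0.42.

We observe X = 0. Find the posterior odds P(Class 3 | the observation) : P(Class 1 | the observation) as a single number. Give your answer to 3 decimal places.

Only the two components matter; the odds are (π_i f_i(x)) / (π_j f_j(x)).
Poisson probabilities:
  f_1 = e^(−1.7)·1.7^0/0! = 0.182684
  f_2 = e^(−3.0)·3.0^0/0! = 0.0497871
  f_3 = e^(−4.3)·4.3^0/0! = 0.0135686
  f_4 = e^(−13.9)·13.9^0/0! = 9.18981e-07
0.00135686 / 0.0401904 ≈ 0.034

0.034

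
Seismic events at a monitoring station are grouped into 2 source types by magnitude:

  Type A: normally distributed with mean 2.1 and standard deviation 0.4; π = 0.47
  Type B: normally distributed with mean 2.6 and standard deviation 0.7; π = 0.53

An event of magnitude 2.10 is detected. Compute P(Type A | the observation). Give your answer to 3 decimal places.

0.667

The responsibility of component k is w_k f_k(x) divided by Σ_j w_j f_j(x).
Normal densities:
  f_A = (1/(0.4·√(2π)))·exp(−(2.10−2.1)²/(2·0.4²)) = 0.997356·exp(-0.00000) = 0.997356
  f_B = (1/(0.7·√(2π)))·exp(−(2.10−2.6)²/(2·0.7²)) = 0.569918·exp(-0.25510) = 0.441593
Weight by the priors:
  w_A·f_A = 0.47 × 0.997356 = 0.468757
  w_B·f_B = 0.53 × 0.441593 = 0.234045
Denominator: 0.468757 + 0.234045 = 0.702802
P(Type A | data) = 0.468757 / 0.702802 ≈ 0.667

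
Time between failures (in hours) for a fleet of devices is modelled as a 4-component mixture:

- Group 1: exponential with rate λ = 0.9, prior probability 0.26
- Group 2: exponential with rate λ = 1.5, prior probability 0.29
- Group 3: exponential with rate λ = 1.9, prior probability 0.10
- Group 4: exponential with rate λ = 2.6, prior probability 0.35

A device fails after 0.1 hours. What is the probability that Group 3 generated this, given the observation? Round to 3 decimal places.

By Bayes' theorem, P(k | x) = w_k f_k(x) / Σ_j w_j f_j(x).
Exponential densities:
  f_1 = 0.9·e^(−0.9·0.1) = 0.9·e^(−0.0900) = 0.822538
  f_2 = 1.5·e^(−1.5·0.1) = 1.5·e^(−0.1500) = 1.29106
  f_3 = 1.9·e^(−1.9·0.1) = 1.9·e^(−0.1900) = 1.57122
  f_4 = 2.6·e^(−2.6·0.1) = 2.6·e^(−0.2600) = 2.00473
Prior × likelihood for each component:
  w_1·f_1 = 0.26 × 0.822538 = 0.21386
  w_2·f_2 = 0.29 × 1.29106 = 0.374408
  w_3·f_3 = 0.10 × 1.57122 = 0.157122
  w_4·f_4 = 0.35 × 2.00473 = 0.701657
Evidence: 0.21386 + 0.374408 + 0.157122 + 0.701657 = 1.44705
Responsibility of Group 3: 0.157122 / 1.44705 ≈ 0.109

0.109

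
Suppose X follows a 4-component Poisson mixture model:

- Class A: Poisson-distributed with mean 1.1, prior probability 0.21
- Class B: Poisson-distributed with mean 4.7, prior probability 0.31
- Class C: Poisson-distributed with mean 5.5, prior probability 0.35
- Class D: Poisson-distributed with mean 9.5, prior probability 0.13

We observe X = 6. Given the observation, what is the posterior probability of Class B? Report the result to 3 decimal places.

0.393

The responsibility of component k is π_k f_k(x) divided by Σ_j π_j f_j(x).
Component likelihoods at x = 6:
  p_A = e^(−1.1)·1.1^6/6! = 0.00081903
  p_B = e^(−4.7)·4.7^6/6! = 0.136167
  p_C = e^(−5.5)·5.5^6/6! = 0.157117
  p_D = e^(−9.5)·9.5^6/6! = 0.0764208
Unnormalised posteriors:
  π_A·p_A = 0.21 × 0.00081903 = 0.000171996
  π_B·p_B = 0.31 × 0.136167 = 0.0422116
  π_C·p_C = 0.35 × 0.157117 = 0.0549911
  π_D·p_D = 0.13 × 0.0764208 = 0.0099347
Evidence: 0.000171996 + 0.0422116 + 0.0549911 + 0.0099347 = 0.107309
P(Class B | the observation) ≈ 0.393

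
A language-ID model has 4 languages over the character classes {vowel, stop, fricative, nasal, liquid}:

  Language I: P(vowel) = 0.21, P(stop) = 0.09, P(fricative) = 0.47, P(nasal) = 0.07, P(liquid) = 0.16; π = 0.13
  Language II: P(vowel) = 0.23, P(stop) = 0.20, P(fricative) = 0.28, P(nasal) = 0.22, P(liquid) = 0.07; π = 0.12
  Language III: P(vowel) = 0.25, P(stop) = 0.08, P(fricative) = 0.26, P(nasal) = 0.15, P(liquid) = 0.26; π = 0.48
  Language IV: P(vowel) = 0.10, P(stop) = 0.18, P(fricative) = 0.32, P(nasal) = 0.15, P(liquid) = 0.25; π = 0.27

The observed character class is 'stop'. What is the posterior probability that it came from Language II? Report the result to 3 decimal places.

Posterior ∝ prior × likelihood, so P(k | x) ∝ π_k f_k(x); normalise over all components.
Categorical probabilities:
  L_I = 0.09
  L_II = 0.2
  L_III = 0.08
  L_IV = 0.18
Weight by the priors:
  π_I·L_I = 0.13 × 0.09 = 0.0117
  π_II·L_II = 0.12 × 0.2 = 0.024
  π_III·L_III = 0.48 × 0.08 = 0.0384
  π_IV·L_IV = 0.27 × 0.18 = 0.0486
Evidence: 0.0117 + 0.024 + 0.0384 + 0.0486 = 0.1227
So the posterior for Language II is 0.024 / 0.1227 ≈ 0.196.

0.196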